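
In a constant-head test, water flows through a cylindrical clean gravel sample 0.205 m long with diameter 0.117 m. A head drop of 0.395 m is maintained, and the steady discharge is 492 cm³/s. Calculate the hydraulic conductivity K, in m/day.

Cross-sectional area A = π·(d/2)² = π × (0.117/2)² = 0.01075 m².
Convert discharge: 492 cm³/s = 0.0004920 m³/s.
Darcy's law rearranged: K = Q·L / (A·Δh) = 0.0004920 × 0.205 / (0.01075 × 0.395) = 0.02375 m/s = 2052 m/day.

2050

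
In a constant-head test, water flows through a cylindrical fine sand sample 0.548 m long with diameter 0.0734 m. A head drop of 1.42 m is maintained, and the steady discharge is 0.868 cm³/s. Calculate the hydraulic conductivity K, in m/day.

Cross-sectional area A = π·(d/2)² = π × (0.0734/2)² = 0.004231 m².
Convert discharge: 0.868 cm³/s = 8.680e-07 m³/s.
Darcy's law rearranged: K = Q·L / (A·Δh) = 8.680e-07 × 0.548 / (0.004231 × 1.42) = 7.916e-05 m/s = 6.840 m/day.

6.84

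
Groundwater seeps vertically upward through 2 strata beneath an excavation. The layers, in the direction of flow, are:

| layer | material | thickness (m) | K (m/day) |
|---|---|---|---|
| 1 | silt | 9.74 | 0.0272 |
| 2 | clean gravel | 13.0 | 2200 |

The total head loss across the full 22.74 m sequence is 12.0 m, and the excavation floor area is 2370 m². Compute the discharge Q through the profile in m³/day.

Flow is perpendicular to layering, so the layers act in series and the equivalent K is the thickness-weighted harmonic mean.
Total thickness L = 9.74 + 13.0 = 22.74 m.
Σ(b_i/K_i) = 9.74/0.0272 + 13.0/2200 = 358.1 d.
K_eq = L / Σ(b_i/K_i) = 22.74 / 358.1 = 0.06350 m/day.
Q = K_eq · A · (Δh/L) = 0.06350 × 2370 × (12.0/22.74) = 79.42 m³/day.

79.4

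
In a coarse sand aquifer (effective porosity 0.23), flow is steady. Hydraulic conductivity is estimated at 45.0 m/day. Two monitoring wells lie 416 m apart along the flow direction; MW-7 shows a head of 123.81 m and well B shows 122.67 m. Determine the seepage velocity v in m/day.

0.536

Hydraulic gradient i = (123.81 − 122.67) / 416 = 1.14 / 416 = 0.002740.
Darcy flux q = K · i = 45.00 × 0.002740 = 0.1233 m/day.
Seepage velocity v = q / n_e = 0.1233 / 0.23 = 0.5362 m/day.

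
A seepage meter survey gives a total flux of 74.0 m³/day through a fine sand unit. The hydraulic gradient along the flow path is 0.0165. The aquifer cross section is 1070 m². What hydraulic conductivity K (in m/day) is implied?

Hydraulic gradient i = 0.0165.
From Q = K·A·i, K = Q / (A·i) = 74.0 / (1070 × 0.01650) = 4.191 m/day.

4.19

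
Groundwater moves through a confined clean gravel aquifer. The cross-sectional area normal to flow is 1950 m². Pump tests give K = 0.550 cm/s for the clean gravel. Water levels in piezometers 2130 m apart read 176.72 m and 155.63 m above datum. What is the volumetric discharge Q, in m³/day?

Convert K: 0.550 cm/s × 864 = 475.2 m/day.
Hydraulic gradient i = (176.72 − 155.63) / 2130 = 21.09 / 2130 = 0.009901.
Darcy's law: Q = K · A · i = 475.2 × 1950 × 0.009901 = 9175 m³/day.

9180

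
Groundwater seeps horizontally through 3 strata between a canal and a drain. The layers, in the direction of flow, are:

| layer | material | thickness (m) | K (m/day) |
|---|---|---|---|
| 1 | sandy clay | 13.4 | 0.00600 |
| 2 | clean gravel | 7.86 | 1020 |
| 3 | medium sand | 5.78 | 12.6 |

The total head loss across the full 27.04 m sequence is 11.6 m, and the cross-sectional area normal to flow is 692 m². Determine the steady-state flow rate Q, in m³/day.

Flow is perpendicular to layering, so the layers act in series and the equivalent K is the thickness-weighted harmonic mean.
Total thickness L = 13.4 + 7.86 + 5.78 = 27.04 m.
Σ(b_i/K_i) = 13.4/0.00600 + 7.86/1020 + 5.78/12.6 = 2234 d.
K_eq = L / Σ(b_i/K_i) = 27.04 / 2234 = 0.01210 m/day.
Q = K_eq · A · (Δh/L) = 0.01210 × 692 × (11.6/27.04) = 3.594 m³/day.

3.59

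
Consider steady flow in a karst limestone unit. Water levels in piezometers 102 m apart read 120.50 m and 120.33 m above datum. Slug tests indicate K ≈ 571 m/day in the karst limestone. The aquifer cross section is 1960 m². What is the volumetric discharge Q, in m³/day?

1870

Hydraulic gradient i = (120.50 − 120.33) / 102 = 0.17 / 102 = 0.001667.
Darcy's law: Q = K · A · i = 571.0 × 1960 × 0.001667 = 1865 m³/day.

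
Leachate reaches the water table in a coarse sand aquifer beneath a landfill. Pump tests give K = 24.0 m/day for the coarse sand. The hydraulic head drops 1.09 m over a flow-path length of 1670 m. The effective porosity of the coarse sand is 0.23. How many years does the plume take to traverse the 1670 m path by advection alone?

Hydraulic gradient i = Δh / L = 1.09 / 1670 = 0.0006527.
Darcy flux q = K · i = 24.00 × 0.0006527 = 0.01566 m/day.
Seepage velocity v = q / n_e = 0.01566 / 0.23 = 0.06811 m/day.
Travel time t = L / v = 1670 / 0.06811 = 24520 days = 67.13 years.

67.1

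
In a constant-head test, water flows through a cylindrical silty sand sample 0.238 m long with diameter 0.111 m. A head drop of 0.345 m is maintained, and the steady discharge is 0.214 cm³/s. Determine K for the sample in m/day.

1.32

Cross-sectional area A = π·(d/2)² = π × (0.111/2)² = 0.009677 m².
Convert discharge: 0.214 cm³/s = 2.140e-07 m³/s.
Darcy's law rearranged: K = Q·L / (A·Δh) = 2.140e-07 × 0.238 / (0.009677 × 0.345) = 1.526e-05 m/s = 1.318 m/day.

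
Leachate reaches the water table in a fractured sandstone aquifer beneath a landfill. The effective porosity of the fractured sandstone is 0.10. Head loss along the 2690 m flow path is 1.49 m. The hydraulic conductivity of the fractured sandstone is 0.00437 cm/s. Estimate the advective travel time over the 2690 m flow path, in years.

Convert K: 0.00437 cm/s × 864 = 3.776 m/day.
Hydraulic gradient i = Δh / L = 1.49 / 2690 = 0.0005539.
Darcy flux q = K · i = 3.776 × 0.0005539 = 0.002091 m/day.
Seepage velocity v = q / n_e = 0.002091 / 0.10 = 0.02091 m/day.
Travel time t = L / v = 2690 / 0.02091 = 1.286e+05 days = 352.2 years.

352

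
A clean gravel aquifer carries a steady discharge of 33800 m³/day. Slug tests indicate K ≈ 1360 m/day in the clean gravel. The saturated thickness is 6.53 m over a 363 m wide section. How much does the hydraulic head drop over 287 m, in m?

Cross-sectional area A = 363 × 6.53 = 2370 m².
From Q = K·A·i, i = Q / (K·A) = 33800 / (1360 × 2370) = 0.01048.
Head loss Δh = i · L = 0.01048 × 287 = 3.009 m.

3.01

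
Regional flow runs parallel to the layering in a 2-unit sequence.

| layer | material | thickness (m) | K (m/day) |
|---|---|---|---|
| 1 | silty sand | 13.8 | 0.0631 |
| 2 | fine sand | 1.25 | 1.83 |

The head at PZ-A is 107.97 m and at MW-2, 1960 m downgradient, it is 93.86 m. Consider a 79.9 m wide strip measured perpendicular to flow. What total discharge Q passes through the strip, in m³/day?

1.82

Flow is parallel to layering, so each bed carries its own Darcy discharge and the transmissivities add.
Σ(K_i·b_i) = 0.0631×13.8 + 1.83×1.25 = 3.158 m²/day.
Hydraulic gradient i = (107.97 − 93.86) / 1960 = 14.11 / 1960 = 0.007199.
Q = Σ(K_i·b_i) · W · i = 3.158 × 79.9 × 0.007199 = 1.817 m³/day.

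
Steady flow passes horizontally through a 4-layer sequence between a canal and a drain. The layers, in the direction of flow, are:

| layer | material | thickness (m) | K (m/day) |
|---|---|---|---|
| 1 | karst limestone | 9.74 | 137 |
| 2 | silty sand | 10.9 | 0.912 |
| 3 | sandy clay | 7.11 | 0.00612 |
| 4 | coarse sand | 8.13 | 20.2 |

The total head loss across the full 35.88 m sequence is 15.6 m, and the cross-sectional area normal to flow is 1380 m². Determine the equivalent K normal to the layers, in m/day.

Flow is perpendicular to layering, so the layers act in series and the equivalent K is the thickness-weighted harmonic mean.
Total thickness L = 9.74 + 10.9 + 7.11 + 8.13 = 35.88 m.
Σ(b_i/K_i) = 9.74/137 + 10.9/0.912 + 7.11/0.00612 + 8.13/20.2 = 1174 d.
K_eq = L / Σ(b_i/K_i) = 35.88 / 1174 = 0.03056 m/day.

0.0306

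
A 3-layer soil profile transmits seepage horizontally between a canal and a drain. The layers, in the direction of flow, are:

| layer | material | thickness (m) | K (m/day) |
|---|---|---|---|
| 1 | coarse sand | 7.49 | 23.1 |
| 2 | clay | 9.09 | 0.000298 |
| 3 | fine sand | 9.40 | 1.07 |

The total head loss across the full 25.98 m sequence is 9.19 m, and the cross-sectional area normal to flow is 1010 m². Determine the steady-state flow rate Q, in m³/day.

0.304

Flow is perpendicular to layering, so the layers act in series and the equivalent K is the thickness-weighted harmonic mean.
Total thickness L = 7.49 + 9.09 + 9.40 = 25.98 m.
Σ(b_i/K_i) = 7.49/23.1 + 9.09/0.000298 + 9.40/1.07 = 30512 d.
K_eq = L / Σ(b_i/K_i) = 25.98 / 30512 = 0.0008515 m/day.
Q = K_eq · A · (Δh/L) = 0.0008515 × 1010 × (9.19/25.98) = 0.3042 m³/day.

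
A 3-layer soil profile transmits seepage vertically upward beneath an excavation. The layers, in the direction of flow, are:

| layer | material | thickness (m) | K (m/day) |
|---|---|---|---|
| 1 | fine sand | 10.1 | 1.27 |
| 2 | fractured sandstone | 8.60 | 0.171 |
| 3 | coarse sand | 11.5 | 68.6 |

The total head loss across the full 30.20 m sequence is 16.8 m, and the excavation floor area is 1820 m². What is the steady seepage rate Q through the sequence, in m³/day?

Flow is perpendicular to layering, so the layers act in series and the equivalent K is the thickness-weighted harmonic mean.
Total thickness L = 10.1 + 8.60 + 11.5 = 30.20 m.
Σ(b_i/K_i) = 10.1/1.27 + 8.60/0.171 + 11.5/68.6 = 58.41 d.
K_eq = L / Σ(b_i/K_i) = 30.20 / 58.41 = 0.5170 m/day.
Q = K_eq · A · (Δh/L) = 0.5170 × 1820 × (16.8/30.20) = 523.4 m³/day.

523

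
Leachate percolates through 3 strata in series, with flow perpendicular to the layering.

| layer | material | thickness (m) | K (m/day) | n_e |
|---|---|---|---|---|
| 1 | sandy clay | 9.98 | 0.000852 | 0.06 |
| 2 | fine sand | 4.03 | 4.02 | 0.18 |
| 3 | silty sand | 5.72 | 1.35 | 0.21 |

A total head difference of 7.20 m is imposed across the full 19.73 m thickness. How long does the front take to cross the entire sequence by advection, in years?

11.3

With flow normal to the layers, continuity requires the same specific discharge q through every layer.
Σ(b_i/K_i) = 9.98/0.000852 + 4.03/4.02 + 5.72/1.35 = 11719 d.
q = Δh / Σ(b_i/K_i) = 7.20 / 11719 = 0.0006144 m/day.
In each layer the seepage velocity is v_i = q/n_i, so the layer transit time is t_i = b_i·n_i / q:
  layer 1 (sandy clay): t_1 = 9.98 × 0.06 / 0.0006144 = 974.6 d
  layer 2 (fine sand): t_2 = 4.03 × 0.18 / 0.0006144 = 1181 d
  layer 3 (silty sand): t_3 = 5.72 × 0.21 / 0.0006144 = 1955 d
Total t = Σ t_i = 4110 days = 11.25 years.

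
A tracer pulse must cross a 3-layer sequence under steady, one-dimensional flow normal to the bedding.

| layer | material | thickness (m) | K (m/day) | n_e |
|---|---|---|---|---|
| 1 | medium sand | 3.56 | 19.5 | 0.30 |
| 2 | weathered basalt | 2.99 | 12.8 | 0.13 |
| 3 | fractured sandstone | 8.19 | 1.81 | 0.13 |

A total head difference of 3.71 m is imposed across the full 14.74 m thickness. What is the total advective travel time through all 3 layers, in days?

With flow normal to the layers, continuity requires the same specific discharge q through every layer.
Σ(b_i/K_i) = 3.56/19.5 + 2.99/12.8 + 8.19/1.81 = 4.941 d.
q = Δh / Σ(b_i/K_i) = 3.71 / 4.941 = 0.7509 m/day.
In each layer the seepage velocity is v_i = q/n_i, so the layer transit time is t_i = b_i·n_i / q:
  layer 1 (medium sand): t_1 = 3.56 × 0.30 / 0.7509 = 1.422 d
  layer 2 (weathered basalt): t_2 = 2.99 × 0.13 / 0.7509 = 0.5177 d
  layer 3 (fractured sandstone): t_3 = 8.19 × 0.13 / 0.7509 = 1.418 d
Total t = Σ t_i = 3.358 days.

3.36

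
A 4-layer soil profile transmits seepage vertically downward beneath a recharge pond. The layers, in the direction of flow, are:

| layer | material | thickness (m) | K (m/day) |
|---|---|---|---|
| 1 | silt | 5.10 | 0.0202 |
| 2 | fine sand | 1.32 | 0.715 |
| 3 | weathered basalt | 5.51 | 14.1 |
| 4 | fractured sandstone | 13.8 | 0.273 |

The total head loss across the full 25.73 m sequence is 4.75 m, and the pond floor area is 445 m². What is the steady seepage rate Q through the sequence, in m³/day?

6.92

Flow is perpendicular to layering, so the layers act in series and the equivalent K is the thickness-weighted harmonic mean.
Total thickness L = 5.10 + 1.32 + 5.51 + 13.8 = 25.73 m.
Σ(b_i/K_i) = 5.10/0.0202 + 1.32/0.715 + 5.51/14.1 + 13.8/0.273 = 305.3 d.
K_eq = L / Σ(b_i/K_i) = 25.73 / 305.3 = 0.08429 m/day.
Q = K_eq · A · (Δh/L) = 0.08429 × 445 × (4.75/25.73) = 6.924 m³/day.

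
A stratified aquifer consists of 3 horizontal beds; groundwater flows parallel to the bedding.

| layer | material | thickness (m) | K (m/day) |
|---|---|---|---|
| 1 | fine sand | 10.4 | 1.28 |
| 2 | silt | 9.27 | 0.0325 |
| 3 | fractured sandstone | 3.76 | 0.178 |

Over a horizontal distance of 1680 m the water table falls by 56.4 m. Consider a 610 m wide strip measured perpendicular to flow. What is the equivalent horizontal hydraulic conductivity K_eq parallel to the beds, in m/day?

Flow is parallel to layering, so each bed carries its own Darcy discharge and the transmissivities add.
Σ(K_i·b_i) = 1.28×10.4 + 0.0325×9.27 + 0.178×3.76 = 14.28 m²/day.
Total thickness b = 23.43 m, so K_eq = Σ(K_i·b_i)/b = 0.6096 m/day.

0.610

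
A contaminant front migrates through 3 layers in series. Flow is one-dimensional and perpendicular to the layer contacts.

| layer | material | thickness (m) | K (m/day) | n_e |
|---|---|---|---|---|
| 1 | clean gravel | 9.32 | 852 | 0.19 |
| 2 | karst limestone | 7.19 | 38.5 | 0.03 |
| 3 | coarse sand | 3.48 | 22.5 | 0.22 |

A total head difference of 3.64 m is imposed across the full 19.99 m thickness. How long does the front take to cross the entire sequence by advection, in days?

0.266

With flow normal to the layers, continuity requires the same specific discharge q through every layer.
Σ(b_i/K_i) = 9.32/852 + 7.19/38.5 + 3.48/22.5 = 0.3524 d.
q = Δh / Σ(b_i/K_i) = 3.64 / 0.3524 = 10.33 m/day.
In each layer the seepage velocity is v_i = q/n_i, so the layer transit time is t_i = b_i·n_i / q:
  layer 1 (clean gravel): t_1 = 9.32 × 0.19 / 10.33 = 0.1714 d
  layer 2 (karst limestone): t_2 = 7.19 × 0.03 / 10.33 = 0.02088 d
  layer 3 (coarse sand): t_3 = 3.48 × 0.22 / 10.33 = 0.07411 d
Total t = Σ t_i = 0.2664 days.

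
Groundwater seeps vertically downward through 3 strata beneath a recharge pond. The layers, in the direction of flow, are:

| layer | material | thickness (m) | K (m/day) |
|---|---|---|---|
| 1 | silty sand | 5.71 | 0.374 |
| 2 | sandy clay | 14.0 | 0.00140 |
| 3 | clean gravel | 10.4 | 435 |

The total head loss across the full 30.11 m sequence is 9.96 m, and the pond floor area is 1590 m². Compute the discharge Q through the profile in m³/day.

1.58

Flow is perpendicular to layering, so the layers act in series and the equivalent K is the thickness-weighted harmonic mean.
Total thickness L = 5.71 + 14.0 + 10.4 = 30.11 m.
Σ(b_i/K_i) = 5.71/0.374 + 14.0/0.00140 + 10.4/435 = 10015 d.
K_eq = L / Σ(b_i/K_i) = 30.11 / 10015 = 0.003006 m/day.
Q = K_eq · A · (Δh/L) = 0.003006 × 1590 × (9.96/30.11) = 1.581 m³/day.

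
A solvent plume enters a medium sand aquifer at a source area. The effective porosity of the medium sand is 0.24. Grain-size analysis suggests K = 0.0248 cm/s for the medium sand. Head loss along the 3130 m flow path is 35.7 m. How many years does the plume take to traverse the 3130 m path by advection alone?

8.42

Convert K: 0.0248 cm/s × 864 = 21.43 m/day.
Hydraulic gradient i = Δh / L = 35.7 / 3130 = 0.01141.
Darcy flux q = K · i = 21.43 × 0.01141 = 0.2444 m/day.
Seepage velocity v = q / n_e = 0.2444 / 0.24 = 1.018 m/day.
Travel time t = L / v = 3130 / 1.018 = 3074 days = 8.415 years.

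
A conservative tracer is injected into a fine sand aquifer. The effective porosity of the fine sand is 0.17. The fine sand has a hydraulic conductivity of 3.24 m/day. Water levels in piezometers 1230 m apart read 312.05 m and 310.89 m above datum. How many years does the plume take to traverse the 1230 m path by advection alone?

Hydraulic gradient i = (312.05 − 310.89) / 1230 = 1.16 / 1230 = 0.0009431.
Darcy flux q = K · i = 3.240 × 0.0009431 = 0.003056 m/day.
Seepage velocity v = q / n_e = 0.003056 / 0.17 = 0.01797 m/day.
Travel time t = L / v = 1230 / 0.01797 = 68432 days = 187.4 years.

187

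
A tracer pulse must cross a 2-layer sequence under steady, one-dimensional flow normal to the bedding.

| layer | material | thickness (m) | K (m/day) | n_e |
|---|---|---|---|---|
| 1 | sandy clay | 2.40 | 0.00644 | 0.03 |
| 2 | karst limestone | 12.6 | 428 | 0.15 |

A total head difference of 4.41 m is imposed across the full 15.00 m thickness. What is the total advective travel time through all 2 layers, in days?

With flow normal to the layers, continuity requires the same specific discharge q through every layer.
Σ(b_i/K_i) = 2.40/0.00644 + 12.6/428 = 372.7 d.
q = Δh / Σ(b_i/K_i) = 4.41 / 372.7 = 0.01183 m/day.
In each layer the seepage velocity is v_i = q/n_i, so the layer transit time is t_i = b_i·n_i / q:
  layer 1 (sandy clay): t_1 = 2.40 × 0.03 / 0.01183 = 6.085 d
  layer 2 (karst limestone): t_2 = 12.6 × 0.15 / 0.01183 = 159.7 d
Total t = Σ t_i = 165.8 days.

166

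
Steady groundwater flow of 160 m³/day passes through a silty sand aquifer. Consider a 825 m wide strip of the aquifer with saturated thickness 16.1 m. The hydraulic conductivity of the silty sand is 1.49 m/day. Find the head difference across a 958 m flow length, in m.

7.74

Cross-sectional area A = 825 × 16.1 = 13283 m².
From Q = K·A·i, i = Q / (K·A) = 160 / (1.490 × 13283) = 0.008085.
Head loss Δh = i · L = 0.008085 × 958 = 7.745 m.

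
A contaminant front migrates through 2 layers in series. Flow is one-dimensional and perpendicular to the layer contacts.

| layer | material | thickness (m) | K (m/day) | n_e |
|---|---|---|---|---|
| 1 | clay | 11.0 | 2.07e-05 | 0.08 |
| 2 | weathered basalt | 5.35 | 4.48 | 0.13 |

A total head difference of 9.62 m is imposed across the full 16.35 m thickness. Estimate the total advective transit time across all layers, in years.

With flow normal to the layers, continuity requires the same specific discharge q through every layer.
Σ(b_i/K_i) = 11.0/2.07e-05 + 5.35/4.48 = 5.314e+05 d.
q = Δh / Σ(b_i/K_i) = 9.62 / 5.314e+05 = 1.810e-05 m/day.
In each layer the seepage velocity is v_i = q/n_i, so the layer transit time is t_i = b_i·n_i / q:
  layer 1 (clay): t_1 = 11.0 × 0.08 / 1.810e-05 = 48611 d
  layer 2 (weathered basalt): t_2 = 5.35 × 0.13 / 1.810e-05 = 38419 d
Total t = Σ t_i = 87030 days = 238.3 years.

238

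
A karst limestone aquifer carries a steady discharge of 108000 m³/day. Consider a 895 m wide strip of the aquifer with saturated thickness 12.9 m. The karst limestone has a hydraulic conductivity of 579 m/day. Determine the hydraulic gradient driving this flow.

Cross-sectional area A = 895 × 12.9 = 11546 m².
From Q = K·A·i, i = Q / (K·A) = 108000 / (579.0 × 11546) = 0.01616.

0.0162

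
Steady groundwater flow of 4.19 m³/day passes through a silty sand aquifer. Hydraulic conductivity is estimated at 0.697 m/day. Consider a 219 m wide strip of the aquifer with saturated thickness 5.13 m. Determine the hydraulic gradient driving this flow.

0.00535

Cross-sectional area A = 219 × 5.13 = 1123 m².
From Q = K·A·i, i = Q / (K·A) = 4.19 / (0.6970 × 1123) = 0.005351.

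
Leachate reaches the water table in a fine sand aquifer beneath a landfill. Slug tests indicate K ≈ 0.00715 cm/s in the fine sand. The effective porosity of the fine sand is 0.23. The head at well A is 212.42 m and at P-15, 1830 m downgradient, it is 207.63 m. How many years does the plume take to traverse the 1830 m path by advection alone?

71.3

Convert K: 0.00715 cm/s × 864 = 6.178 m/day.
Hydraulic gradient i = (212.42 − 207.63) / 1830 = 4.79 / 1830 = 0.002617.
Darcy flux q = K · i = 6.178 × 0.002617 = 0.01617 m/day.
Seepage velocity v = q / n_e = 0.01617 / 0.23 = 0.07030 m/day.
Travel time t = L / v = 1830 / 0.07030 = 26030 days = 71.27 years.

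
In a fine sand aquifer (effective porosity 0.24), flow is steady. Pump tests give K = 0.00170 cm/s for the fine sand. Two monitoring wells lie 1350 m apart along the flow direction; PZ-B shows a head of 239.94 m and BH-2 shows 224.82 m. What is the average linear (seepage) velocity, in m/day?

0.0685

Convert K: 0.00170 cm/s × 864 = 1.469 m/day.
Hydraulic gradient i = (239.94 − 224.82) / 1350 = 15.12 / 1350 = 0.01120.
Darcy flux q = K · i = 1.469 × 0.01120 = 0.01645 m/day.
Seepage velocity v = q / n_e = 0.01645 / 0.24 = 0.06854 m/day.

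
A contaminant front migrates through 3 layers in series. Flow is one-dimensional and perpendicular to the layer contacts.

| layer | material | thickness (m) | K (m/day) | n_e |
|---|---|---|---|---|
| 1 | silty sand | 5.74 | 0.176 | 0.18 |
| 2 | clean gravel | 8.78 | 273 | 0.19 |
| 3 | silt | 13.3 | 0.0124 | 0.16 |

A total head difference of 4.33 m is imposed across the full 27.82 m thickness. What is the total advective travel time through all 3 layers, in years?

3.37

With flow normal to the layers, continuity requires the same specific discharge q through every layer.
Σ(b_i/K_i) = 5.74/0.176 + 8.78/273 + 13.3/0.0124 = 1105 d.
q = Δh / Σ(b_i/K_i) = 4.33 / 1105 = 0.003918 m/day.
In each layer the seepage velocity is v_i = q/n_i, so the layer transit time is t_i = b_i·n_i / q:
  layer 1 (silty sand): t_1 = 5.74 × 0.18 / 0.003918 = 263.7 d
  layer 2 (clean gravel): t_2 = 8.78 × 0.19 / 0.003918 = 425.8 d
  layer 3 (silt): t_3 = 13.3 × 0.16 / 0.003918 = 543.2 d
Total t = Σ t_i = 1233 days = 3.375 years.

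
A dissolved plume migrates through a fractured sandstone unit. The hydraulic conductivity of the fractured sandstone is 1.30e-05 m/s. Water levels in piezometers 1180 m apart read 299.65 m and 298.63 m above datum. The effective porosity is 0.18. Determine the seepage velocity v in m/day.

Convert K: 1.30e-05 m/s × 86400 = 1.123 m/day.
Hydraulic gradient i = (299.65 − 298.63) / 1180 = 1.02 / 1180 = 0.0008644.
Darcy flux q = K · i = 1.123 × 0.0008644 = 0.0009709 m/day.
Seepage velocity v = q / n_e = 0.0009709 / 0.18 = 0.005394 m/day.

0.00539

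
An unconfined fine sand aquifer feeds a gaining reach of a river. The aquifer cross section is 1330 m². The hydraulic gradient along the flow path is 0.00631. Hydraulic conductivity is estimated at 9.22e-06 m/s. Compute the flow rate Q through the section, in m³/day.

6.69

Convert K: 9.22e-06 m/s × 86400 = 0.7966 m/day.
Hydraulic gradient i = 0.00631.
Darcy's law: Q = K · A · i = 0.7966 × 1330 × 0.006310 = 6.685 m³/day.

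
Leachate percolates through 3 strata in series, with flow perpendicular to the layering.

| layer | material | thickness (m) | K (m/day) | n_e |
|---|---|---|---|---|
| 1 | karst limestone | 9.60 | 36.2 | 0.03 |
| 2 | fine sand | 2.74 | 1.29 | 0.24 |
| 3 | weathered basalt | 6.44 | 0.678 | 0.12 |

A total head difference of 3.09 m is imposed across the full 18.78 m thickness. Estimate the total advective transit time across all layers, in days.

6.61

With flow normal to the layers, continuity requires the same specific discharge q through every layer.
Σ(b_i/K_i) = 9.60/36.2 + 2.74/1.29 + 6.44/0.678 = 11.89 d.
q = Δh / Σ(b_i/K_i) = 3.09 / 11.89 = 0.2599 m/day.
In each layer the seepage velocity is v_i = q/n_i, so the layer transit time is t_i = b_i·n_i / q:
  layer 1 (karst limestone): t_1 = 9.60 × 0.03 / 0.2599 = 1.108 d
  layer 2 (fine sand): t_2 = 2.74 × 0.24 / 0.2599 = 2.530 d
  layer 3 (weathered basalt): t_3 = 6.44 × 0.12 / 0.2599 = 2.973 d
Total t = Σ t_i = 6.611 days.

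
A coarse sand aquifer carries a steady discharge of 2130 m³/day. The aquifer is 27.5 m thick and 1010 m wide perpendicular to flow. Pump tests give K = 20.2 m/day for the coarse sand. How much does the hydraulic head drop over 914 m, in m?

3.47

Cross-sectional area A = 1010 × 27.5 = 27775 m².
From Q = K·A·i, i = Q / (K·A) = 2130 / (20.20 × 27775) = 0.003796.
Head loss Δh = i · L = 0.003796 × 914 = 3.470 m.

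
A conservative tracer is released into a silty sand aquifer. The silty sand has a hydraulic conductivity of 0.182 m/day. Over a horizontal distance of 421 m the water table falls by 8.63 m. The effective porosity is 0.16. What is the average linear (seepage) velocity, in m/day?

0.0233

Hydraulic gradient i = Δh / L = 8.63 / 421 = 0.02050.
Darcy flux q = K · i = 0.1820 × 0.02050 = 0.003731 m/day.
Seepage velocity v = q / n_e = 0.003731 / 0.16 = 0.02332 m/day.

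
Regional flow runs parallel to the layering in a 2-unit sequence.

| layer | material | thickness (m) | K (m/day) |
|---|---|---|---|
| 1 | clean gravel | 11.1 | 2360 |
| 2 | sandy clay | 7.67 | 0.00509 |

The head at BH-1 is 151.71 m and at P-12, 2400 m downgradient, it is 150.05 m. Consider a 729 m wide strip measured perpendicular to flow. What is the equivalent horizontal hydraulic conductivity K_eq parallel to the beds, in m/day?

Flow is parallel to layering, so each bed carries its own Darcy discharge and the transmissivities add.
Σ(K_i·b_i) = 2360×11.1 + 0.00509×7.67 = 26196 m²/day.
Total thickness b = 18.77 m, so K_eq = Σ(K_i·b_i)/b = 1396 m/day.

1400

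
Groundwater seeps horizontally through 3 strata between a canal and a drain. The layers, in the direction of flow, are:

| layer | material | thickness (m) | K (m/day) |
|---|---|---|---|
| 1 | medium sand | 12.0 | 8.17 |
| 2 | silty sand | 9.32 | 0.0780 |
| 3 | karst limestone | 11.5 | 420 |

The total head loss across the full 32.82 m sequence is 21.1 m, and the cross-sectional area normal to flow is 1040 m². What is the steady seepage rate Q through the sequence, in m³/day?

Flow is perpendicular to layering, so the layers act in series and the equivalent K is the thickness-weighted harmonic mean.
Total thickness L = 12.0 + 9.32 + 11.5 = 32.82 m.
Σ(b_i/K_i) = 12.0/8.17 + 9.32/0.0780 + 11.5/420 = 121.0 d.
K_eq = L / Σ(b_i/K_i) = 32.82 / 121.0 = 0.2713 m/day.
Q = K_eq · A · (Δh/L) = 0.2713 × 1040 × (21.1/32.82) = 181.4 m³/day.

181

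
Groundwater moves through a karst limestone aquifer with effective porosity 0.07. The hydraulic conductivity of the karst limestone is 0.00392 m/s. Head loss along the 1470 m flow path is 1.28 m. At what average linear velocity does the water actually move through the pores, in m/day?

4.21

Convert K: 0.00392 m/s × 86400 = 338.7 m/day.
Hydraulic gradient i = Δh / L = 1.28 / 1470 = 0.0008707.
Darcy flux q = K · i = 338.7 × 0.0008707 = 0.2949 m/day.
Seepage velocity v = q / n_e = 0.2949 / 0.07 = 4.213 m/day.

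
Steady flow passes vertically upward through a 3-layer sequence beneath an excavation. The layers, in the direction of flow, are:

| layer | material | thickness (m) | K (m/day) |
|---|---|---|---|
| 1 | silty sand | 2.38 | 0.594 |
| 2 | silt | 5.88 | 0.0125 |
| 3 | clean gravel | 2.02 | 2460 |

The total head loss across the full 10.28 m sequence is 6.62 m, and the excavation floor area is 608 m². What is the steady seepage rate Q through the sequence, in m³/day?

Flow is perpendicular to layering, so the layers act in series and the equivalent K is the thickness-weighted harmonic mean.
Total thickness L = 2.38 + 5.88 + 2.02 = 10.28 m.
Σ(b_i/K_i) = 2.38/0.594 + 5.88/0.0125 + 2.02/2460 = 474.4 d.
K_eq = L / Σ(b_i/K_i) = 10.28 / 474.4 = 0.02167 m/day.
Q = K_eq · A · (Δh/L) = 0.02167 × 608 × (6.62/10.28) = 8.484 m³/day.

8.48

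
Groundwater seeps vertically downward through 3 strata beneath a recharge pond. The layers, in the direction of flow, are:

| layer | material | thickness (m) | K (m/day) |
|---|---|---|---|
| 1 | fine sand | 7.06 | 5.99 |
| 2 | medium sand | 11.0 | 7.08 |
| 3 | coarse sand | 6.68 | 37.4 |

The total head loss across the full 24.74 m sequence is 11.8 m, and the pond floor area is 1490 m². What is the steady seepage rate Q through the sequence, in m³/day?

Flow is perpendicular to layering, so the layers act in series and the equivalent K is the thickness-weighted harmonic mean.
Total thickness L = 7.06 + 11.0 + 6.68 = 24.74 m.
Σ(b_i/K_i) = 7.06/5.99 + 11.0/7.08 + 6.68/37.4 = 2.911 d.
K_eq = L / Σ(b_i/K_i) = 24.74 / 2.911 = 8.499 m/day.
Q = K_eq · A · (Δh/L) = 8.499 × 1490 × (11.8/24.74) = 6040 m³/day.

6040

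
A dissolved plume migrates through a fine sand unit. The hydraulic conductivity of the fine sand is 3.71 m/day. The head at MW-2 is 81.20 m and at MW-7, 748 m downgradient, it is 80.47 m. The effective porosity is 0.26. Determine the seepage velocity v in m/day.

Hydraulic gradient i = (81.20 − 80.47) / 748 = 0.73 / 748 = 0.0009759.
Darcy flux q = K · i = 3.710 × 0.0009759 = 0.003621 m/day.
Seepage velocity v = q / n_e = 0.003621 / 0.26 = 0.01393 m/day.

0.0139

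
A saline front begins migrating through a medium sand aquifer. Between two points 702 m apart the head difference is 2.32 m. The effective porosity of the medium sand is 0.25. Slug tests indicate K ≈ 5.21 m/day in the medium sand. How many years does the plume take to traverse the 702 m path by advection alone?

27.9

Hydraulic gradient i = Δh / L = 2.32 / 702 = 0.003305.
Darcy flux q = K · i = 5.210 × 0.003305 = 0.01722 m/day.
Seepage velocity v = q / n_e = 0.01722 / 0.25 = 0.06887 m/day.
Travel time t = L / v = 702 / 0.06887 = 10193 days = 27.91 years.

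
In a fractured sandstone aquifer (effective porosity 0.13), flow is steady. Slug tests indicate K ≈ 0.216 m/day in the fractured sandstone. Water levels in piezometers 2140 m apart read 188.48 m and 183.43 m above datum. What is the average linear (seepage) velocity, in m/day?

Hydraulic gradient i = (188.48 − 183.43) / 2140 = 5.05 / 2140 = 0.002360.
Darcy flux q = K · i = 0.2160 × 0.002360 = 0.0005097 m/day.
Seepage velocity v = q / n_e = 0.0005097 / 0.13 = 0.003921 m/day.

0.00392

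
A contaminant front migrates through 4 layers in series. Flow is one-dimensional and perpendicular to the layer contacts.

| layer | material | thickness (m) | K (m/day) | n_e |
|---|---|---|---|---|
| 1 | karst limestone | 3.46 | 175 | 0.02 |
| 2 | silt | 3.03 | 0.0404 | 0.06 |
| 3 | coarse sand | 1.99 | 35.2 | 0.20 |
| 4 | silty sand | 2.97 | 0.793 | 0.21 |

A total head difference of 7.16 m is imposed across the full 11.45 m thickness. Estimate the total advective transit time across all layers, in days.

14.0

With flow normal to the layers, continuity requires the same specific discharge q through every layer.
Σ(b_i/K_i) = 3.46/175 + 3.03/0.0404 + 1.99/35.2 + 2.97/0.793 = 78.82 d.
q = Δh / Σ(b_i/K_i) = 7.16 / 78.82 = 0.09084 m/day.
In each layer the seepage velocity is v_i = q/n_i, so the layer transit time is t_i = b_i·n_i / q:
  layer 1 (karst limestone): t_1 = 3.46 × 0.02 / 0.09084 = 0.7618 d
  layer 2 (silt): t_2 = 3.03 × 0.06 / 0.09084 = 2.001 d
  layer 3 (coarse sand): t_3 = 1.99 × 0.20 / 0.09084 = 4.381 d
  layer 4 (silty sand): t_4 = 2.97 × 0.21 / 0.09084 = 6.866 d
Total t = Σ t_i = 14.01 days.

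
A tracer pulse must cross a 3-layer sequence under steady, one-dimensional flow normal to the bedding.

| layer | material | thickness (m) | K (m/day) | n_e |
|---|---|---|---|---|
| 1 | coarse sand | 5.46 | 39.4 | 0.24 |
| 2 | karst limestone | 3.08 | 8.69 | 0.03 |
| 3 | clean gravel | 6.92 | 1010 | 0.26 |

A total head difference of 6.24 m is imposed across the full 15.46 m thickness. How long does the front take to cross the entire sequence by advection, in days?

0.256

With flow normal to the layers, continuity requires the same specific discharge q through every layer.
Σ(b_i/K_i) = 5.46/39.4 + 3.08/8.69 + 6.92/1010 = 0.4999 d.
q = Δh / Σ(b_i/K_i) = 6.24 / 0.4999 = 12.48 m/day.
In each layer the seepage velocity is v_i = q/n_i, so the layer transit time is t_i = b_i·n_i / q:
  layer 1 (coarse sand): t_1 = 5.46 × 0.24 / 12.48 = 0.1050 d
  layer 2 (karst limestone): t_2 = 3.08 × 0.03 / 12.48 = 0.007402 d
  layer 3 (clean gravel): t_3 = 6.92 × 0.26 / 12.48 = 0.1441 d
Total t = Σ t_i = 0.2565 days.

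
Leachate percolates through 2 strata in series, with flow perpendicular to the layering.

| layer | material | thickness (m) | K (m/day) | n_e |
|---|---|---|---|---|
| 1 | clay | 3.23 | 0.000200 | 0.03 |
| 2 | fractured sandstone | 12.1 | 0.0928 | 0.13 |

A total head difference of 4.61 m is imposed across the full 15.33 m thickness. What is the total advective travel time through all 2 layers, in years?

With flow normal to the layers, continuity requires the same specific discharge q through every layer.
Σ(b_i/K_i) = 3.23/0.000200 + 12.1/0.0928 = 16280 d.
q = Δh / Σ(b_i/K_i) = 4.61 / 16280 = 0.0002832 m/day.
In each layer the seepage velocity is v_i = q/n_i, so the layer transit time is t_i = b_i·n_i / q:
  layer 1 (clay): t_1 = 3.23 × 0.03 / 0.0002832 = 342.2 d
  layer 2 (fractured sandstone): t_2 = 12.1 × 0.13 / 0.0002832 = 5555 d
Total t = Σ t_i = 5897 days = 16.15 years.

16.1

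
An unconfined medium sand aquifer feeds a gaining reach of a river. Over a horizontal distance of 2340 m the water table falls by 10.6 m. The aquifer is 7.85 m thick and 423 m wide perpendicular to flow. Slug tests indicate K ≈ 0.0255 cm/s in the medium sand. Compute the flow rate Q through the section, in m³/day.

Convert K: 0.0255 cm/s × 864 = 22.03 m/day.
Cross-sectional area A = 423 × 7.85 = 3321 m².
Hydraulic gradient i = Δh / L = 10.6 / 2340 = 0.004530.
Darcy's law: Q = K · A · i = 22.03 × 3321 × 0.004530 = 331.4 m³/day.

331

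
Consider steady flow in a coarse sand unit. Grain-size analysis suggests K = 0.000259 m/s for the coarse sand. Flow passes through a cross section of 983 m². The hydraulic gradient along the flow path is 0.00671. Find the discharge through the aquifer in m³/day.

Convert K: 0.000259 m/s × 86400 = 22.38 m/day.
Hydraulic gradient i = 0.00671.
Darcy's law: Q = K · A · i = 22.38 × 983.0 × 0.006710 = 147.6 m³/day.

148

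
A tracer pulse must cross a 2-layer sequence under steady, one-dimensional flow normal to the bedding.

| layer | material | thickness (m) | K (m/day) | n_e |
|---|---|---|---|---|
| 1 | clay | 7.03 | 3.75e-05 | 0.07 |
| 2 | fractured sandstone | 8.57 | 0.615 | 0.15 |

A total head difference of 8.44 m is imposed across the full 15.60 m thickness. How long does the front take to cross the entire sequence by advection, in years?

108

With flow normal to the layers, continuity requires the same specific discharge q through every layer.
Σ(b_i/K_i) = 7.03/3.75e-05 + 8.57/0.615 = 1.875e+05 d.
q = Δh / Σ(b_i/K_i) = 8.44 / 1.875e+05 = 4.502e-05 m/day.
In each layer the seepage velocity is v_i = q/n_i, so the layer transit time is t_i = b_i·n_i / q:
  layer 1 (clay): t_1 = 7.03 × 0.07 / 4.502e-05 = 10931 d
  layer 2 (fractured sandstone): t_2 = 8.57 × 0.15 / 4.502e-05 = 28555 d
Total t = Σ t_i = 39486 days = 108.1 years.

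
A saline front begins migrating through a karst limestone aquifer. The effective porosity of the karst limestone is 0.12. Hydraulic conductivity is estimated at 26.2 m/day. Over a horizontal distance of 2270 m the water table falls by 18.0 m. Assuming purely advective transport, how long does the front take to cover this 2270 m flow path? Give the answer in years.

Hydraulic gradient i = Δh / L = 18.0 / 2270 = 0.007930.
Darcy flux q = K · i = 26.20 × 0.007930 = 0.2078 m/day.
Seepage velocity v = q / n_e = 0.2078 / 0.12 = 1.731 m/day.
Travel time t = L / v = 2270 / 1.731 = 1311 days = 3.590 years.

3.59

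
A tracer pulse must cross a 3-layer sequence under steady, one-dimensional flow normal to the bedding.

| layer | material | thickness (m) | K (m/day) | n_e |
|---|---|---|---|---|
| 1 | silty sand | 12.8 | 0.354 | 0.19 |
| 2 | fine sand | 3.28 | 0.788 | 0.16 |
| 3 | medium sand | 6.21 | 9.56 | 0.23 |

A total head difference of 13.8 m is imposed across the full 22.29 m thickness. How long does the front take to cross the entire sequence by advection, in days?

With flow normal to the layers, continuity requires the same specific discharge q through every layer.
Σ(b_i/K_i) = 12.8/0.354 + 3.28/0.788 + 6.21/9.56 = 40.97 d.
q = Δh / Σ(b_i/K_i) = 13.8 / 40.97 = 0.3368 m/day.
In each layer the seepage velocity is v_i = q/n_i, so the layer transit time is t_i = b_i·n_i / q:
  layer 1 (silty sand): t_1 = 12.8 × 0.19 / 0.3368 = 7.220 d
  layer 2 (fine sand): t_2 = 3.28 × 0.16 / 0.3368 = 1.558 d
  layer 3 (medium sand): t_3 = 6.21 × 0.23 / 0.3368 = 4.240 d
Total t = Σ t_i = 13.02 days.

13.0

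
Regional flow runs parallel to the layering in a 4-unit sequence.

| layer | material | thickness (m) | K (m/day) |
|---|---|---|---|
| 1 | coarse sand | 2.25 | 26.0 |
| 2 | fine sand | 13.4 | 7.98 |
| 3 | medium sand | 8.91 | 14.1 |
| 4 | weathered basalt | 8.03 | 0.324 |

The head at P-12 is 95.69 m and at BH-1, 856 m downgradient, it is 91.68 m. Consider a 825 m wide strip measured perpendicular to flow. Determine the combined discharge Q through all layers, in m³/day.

1130

Flow is parallel to layering, so each bed carries its own Darcy discharge and the transmissivities add.
Σ(K_i·b_i) = 26.0×2.25 + 7.98×13.4 + 14.1×8.91 + 0.324×8.03 = 293.7 m²/day.
Hydraulic gradient i = (95.69 − 91.68) / 856 = 4.01 / 856 = 0.004685.
Q = Σ(K_i·b_i) · W · i = 293.7 × 825 × 0.004685 = 1135 m³/day.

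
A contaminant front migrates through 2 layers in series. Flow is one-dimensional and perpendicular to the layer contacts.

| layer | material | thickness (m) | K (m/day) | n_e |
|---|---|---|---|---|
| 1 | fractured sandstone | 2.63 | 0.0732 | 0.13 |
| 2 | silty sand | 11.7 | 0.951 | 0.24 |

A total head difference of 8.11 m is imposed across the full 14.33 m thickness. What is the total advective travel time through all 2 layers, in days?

18.7

With flow normal to the layers, continuity requires the same specific discharge q through every layer.
Σ(b_i/K_i) = 2.63/0.0732 + 11.7/0.951 = 48.23 d.
q = Δh / Σ(b_i/K_i) = 8.11 / 48.23 = 0.1681 m/day.
In each layer the seepage velocity is v_i = q/n_i, so the layer transit time is t_i = b_i·n_i / q:
  layer 1 (fractured sandstone): t_1 = 2.63 × 0.13 / 0.1681 = 2.033 d
  layer 2 (silty sand): t_2 = 11.7 × 0.24 / 0.1681 = 16.70 d
Total t = Σ t_i = 18.73 days.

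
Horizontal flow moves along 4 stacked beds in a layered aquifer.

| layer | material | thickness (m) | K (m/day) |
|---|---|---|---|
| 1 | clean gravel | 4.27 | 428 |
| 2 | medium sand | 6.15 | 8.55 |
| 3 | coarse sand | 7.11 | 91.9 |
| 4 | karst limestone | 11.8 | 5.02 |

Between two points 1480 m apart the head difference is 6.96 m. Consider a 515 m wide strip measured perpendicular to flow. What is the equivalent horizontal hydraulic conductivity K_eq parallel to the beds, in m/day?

Flow is parallel to layering, so each bed carries its own Darcy discharge and the transmissivities add.
Σ(K_i·b_i) = 428×4.27 + 8.55×6.15 + 91.9×7.11 + 5.02×11.8 = 2593 m²/day.
Total thickness b = 29.33 m, so K_eq = Σ(K_i·b_i)/b = 88.40 m/day.

88.4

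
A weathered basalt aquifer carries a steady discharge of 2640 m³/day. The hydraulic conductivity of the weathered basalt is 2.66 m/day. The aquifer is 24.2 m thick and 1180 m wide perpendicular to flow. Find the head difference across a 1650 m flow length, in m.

Cross-sectional area A = 1180 × 24.2 = 28556 m².
From Q = K·A·i, i = Q / (K·A) = 2640 / (2.660 × 28556) = 0.03476.
Head loss Δh = i · L = 0.03476 × 1650 = 57.35 m.

57.3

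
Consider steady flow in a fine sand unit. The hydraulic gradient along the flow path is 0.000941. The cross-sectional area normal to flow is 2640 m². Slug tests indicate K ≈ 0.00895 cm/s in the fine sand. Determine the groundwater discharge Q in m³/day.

19.2

Convert K: 0.00895 cm/s × 864 = 7.733 m/day.
Hydraulic gradient i = 0.000941.
Darcy's law: Q = K · A · i = 7.733 × 2640 × 0.0009410 = 19.21 m³/day.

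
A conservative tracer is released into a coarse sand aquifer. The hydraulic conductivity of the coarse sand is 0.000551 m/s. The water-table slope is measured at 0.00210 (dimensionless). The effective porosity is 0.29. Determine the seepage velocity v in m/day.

Convert K: 0.000551 m/s × 86400 = 47.61 m/day.
Hydraulic gradient i = 0.00210.
Darcy flux q = K · i = 47.61 × 0.002100 = 0.09997 m/day.
Seepage velocity v = q / n_e = 0.09997 / 0.29 = 0.3447 m/day.

0.345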